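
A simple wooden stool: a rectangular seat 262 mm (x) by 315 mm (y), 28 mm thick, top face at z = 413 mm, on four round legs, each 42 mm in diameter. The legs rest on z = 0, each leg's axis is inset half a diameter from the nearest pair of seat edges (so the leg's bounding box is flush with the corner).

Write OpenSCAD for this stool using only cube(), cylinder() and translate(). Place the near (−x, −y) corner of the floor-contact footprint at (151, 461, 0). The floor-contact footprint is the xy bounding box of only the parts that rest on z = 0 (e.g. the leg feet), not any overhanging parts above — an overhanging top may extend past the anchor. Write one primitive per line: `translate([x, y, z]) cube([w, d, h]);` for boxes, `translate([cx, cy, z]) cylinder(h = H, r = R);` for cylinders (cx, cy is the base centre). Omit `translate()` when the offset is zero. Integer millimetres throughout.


// leg_h = 413 - 28 = 385
translate([151, 461, 385]) cube([262, 315, 28]);
translate([172, 482, 0]) cylinder(h = 385, r = 21);
translate([392, 482, 0]) cylinder(h = 385, r = 21);
translate([172, 755, 0]) cylinder(h = 385, r = 21);
translate([392, 755, 0]) cylinder(h = 385, r = 21);


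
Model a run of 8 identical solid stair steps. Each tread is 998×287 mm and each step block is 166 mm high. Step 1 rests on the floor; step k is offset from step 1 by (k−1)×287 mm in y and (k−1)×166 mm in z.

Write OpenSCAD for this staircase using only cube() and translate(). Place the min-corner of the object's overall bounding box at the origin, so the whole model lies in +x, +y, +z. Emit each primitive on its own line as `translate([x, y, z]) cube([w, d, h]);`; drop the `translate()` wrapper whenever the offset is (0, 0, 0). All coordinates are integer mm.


cube([998, 287, 166]);
translate([0, 287, 166]) cube([998, 287, 166]);
translate([0, 574, 332]) cube([998, 287, 166]);
translate([0, 861, 498]) cube([998, 287, 166]);
translate([0, 1148, 664]) cube([998, 287, 166]);
translate([0, 1435, 830]) cube([998, 287, 166]);
translate([0, 1722, 996]) cube([998, 287, 166]);
translate([0, 2009, 1162]) cube([998, 287, 166]);


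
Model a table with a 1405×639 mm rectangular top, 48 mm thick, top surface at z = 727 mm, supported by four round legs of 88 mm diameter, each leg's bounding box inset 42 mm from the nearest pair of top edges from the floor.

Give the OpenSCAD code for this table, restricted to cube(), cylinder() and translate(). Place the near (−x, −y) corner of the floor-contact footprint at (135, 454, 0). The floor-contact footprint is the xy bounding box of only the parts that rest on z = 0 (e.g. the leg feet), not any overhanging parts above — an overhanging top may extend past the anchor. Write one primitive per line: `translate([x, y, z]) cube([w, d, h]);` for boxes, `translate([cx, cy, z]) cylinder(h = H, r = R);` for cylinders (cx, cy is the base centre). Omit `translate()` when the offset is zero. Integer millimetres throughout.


translate([93, 412, 679]) cube([1405, 639, 48]);
translate([179, 498, 0]) cylinder(h = 679, r = 44);
translate([1412, 498, 0]) cylinder(h = 679, r = 44);
translate([179, 965, 0]) cylinder(h = 679, r = 44);
translate([1412, 965, 0]) cylinder(h = 679, r = 44);


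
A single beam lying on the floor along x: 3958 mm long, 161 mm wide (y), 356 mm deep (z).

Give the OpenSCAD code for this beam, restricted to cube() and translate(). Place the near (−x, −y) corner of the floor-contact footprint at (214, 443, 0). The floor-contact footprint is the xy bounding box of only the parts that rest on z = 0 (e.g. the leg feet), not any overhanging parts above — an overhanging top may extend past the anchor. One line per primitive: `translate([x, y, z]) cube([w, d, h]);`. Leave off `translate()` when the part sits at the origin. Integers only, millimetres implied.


translate([214, 443, 0]) cube([3958, 161, 356]);


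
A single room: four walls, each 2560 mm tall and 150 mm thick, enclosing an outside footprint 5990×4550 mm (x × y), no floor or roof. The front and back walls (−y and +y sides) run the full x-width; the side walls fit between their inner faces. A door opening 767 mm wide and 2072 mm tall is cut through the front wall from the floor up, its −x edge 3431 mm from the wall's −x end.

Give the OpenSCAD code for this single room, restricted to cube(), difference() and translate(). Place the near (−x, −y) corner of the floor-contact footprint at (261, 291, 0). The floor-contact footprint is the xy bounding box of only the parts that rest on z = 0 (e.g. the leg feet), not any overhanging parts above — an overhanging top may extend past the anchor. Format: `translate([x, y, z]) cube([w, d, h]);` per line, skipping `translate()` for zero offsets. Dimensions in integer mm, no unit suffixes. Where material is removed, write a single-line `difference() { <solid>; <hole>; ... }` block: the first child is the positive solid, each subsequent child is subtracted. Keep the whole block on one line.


difference() { translate([261, 291, 0]) cube([5990, 150, 2560]); translate([3692, 291, 0]) cube([767, 150, 2072]); }
translate([261, 4691, 0]) cube([5990, 150, 2560]);
translate([261, 441, 0]) cube([150, 4250, 2560]);
translate([6101, 441, 0]) cube([150, 4250, 2560]);


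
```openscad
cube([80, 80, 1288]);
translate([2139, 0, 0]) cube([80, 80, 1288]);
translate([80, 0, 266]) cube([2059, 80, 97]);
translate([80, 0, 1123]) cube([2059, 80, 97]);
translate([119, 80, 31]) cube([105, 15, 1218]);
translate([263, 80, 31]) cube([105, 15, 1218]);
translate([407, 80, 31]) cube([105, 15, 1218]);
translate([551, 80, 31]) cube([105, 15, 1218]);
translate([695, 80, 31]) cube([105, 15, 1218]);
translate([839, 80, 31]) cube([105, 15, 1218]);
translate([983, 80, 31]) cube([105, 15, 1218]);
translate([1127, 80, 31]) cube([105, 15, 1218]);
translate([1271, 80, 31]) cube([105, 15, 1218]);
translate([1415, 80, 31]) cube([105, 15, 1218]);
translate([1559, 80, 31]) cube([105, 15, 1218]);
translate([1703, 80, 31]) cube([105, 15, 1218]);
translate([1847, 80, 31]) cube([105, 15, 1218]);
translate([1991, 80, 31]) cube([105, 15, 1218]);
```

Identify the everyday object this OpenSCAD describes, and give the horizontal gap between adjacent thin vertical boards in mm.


A fence section. The picket gap is 39 mm.

Two posts, two rails, 14 pickets — a fence section. Span 2059 mm holds 14 pickets of 105 mm with 15 equal gaps: ⌊(2059 − 14·105) / 15⌋ = 39 mm.


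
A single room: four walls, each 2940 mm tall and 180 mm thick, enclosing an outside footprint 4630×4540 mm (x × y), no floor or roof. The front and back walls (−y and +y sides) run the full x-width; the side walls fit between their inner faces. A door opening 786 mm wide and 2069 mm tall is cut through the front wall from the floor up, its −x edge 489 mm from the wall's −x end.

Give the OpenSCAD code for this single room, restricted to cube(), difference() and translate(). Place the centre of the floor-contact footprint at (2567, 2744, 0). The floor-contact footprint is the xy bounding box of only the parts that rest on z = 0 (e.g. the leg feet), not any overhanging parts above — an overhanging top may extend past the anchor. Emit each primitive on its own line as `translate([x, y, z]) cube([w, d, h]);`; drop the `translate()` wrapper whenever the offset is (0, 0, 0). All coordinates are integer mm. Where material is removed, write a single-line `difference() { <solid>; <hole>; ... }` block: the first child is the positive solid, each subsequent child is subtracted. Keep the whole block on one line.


difference() { translate([252, 474, 0]) cube([4630, 180, 2940]); translate([741, 474, 0]) cube([786, 180, 2069]); }
translate([252, 4834, 0]) cube([4630, 180, 2940]);
translate([252, 654, 0]) cube([180, 4180, 2940]);
translate([4702, 654, 0]) cube([180, 4180, 2940]);


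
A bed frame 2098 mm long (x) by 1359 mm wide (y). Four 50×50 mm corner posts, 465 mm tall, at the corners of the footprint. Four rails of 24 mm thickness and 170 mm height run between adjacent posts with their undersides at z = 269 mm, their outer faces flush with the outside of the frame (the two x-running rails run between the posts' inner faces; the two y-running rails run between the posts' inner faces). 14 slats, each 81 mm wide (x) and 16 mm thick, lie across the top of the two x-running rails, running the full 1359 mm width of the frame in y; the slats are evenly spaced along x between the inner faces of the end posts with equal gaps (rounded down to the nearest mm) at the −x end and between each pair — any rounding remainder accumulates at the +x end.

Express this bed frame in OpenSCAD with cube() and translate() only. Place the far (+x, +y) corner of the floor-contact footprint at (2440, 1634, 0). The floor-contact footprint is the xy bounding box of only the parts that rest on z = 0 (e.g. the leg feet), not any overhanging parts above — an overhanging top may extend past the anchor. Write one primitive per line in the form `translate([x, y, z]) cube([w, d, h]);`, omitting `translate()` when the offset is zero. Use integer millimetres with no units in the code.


translate([342, 275, 0]) cube([50, 50, 465]);
translate([342, 1584, 0]) cube([50, 50, 465]);
translate([2390, 275, 0]) cube([50, 50, 465]);
translate([2390, 1584, 0]) cube([50, 50, 465]);
translate([392, 275, 269]) cube([1998, 24, 170]);
translate([392, 1610, 269]) cube([1998, 24, 170]);
translate([342, 325, 269]) cube([24, 1259, 170]);
translate([2416, 325, 269]) cube([24, 1259, 170]);
translate([449, 275, 439]) cube([81, 1359, 16]);
translate([587, 275, 439]) cube([81, 1359, 16]);
translate([725, 275, 439]) cube([81, 1359, 16]);
translate([863, 275, 439]) cube([81, 1359, 16]);
translate([1001, 275, 439]) cube([81, 1359, 16]);
translate([1139, 275, 439]) cube([81, 1359, 16]);
translate([1277, 275, 439]) cube([81, 1359, 16]);
translate([1415, 275, 439]) cube([81, 1359, 16]);
translate([1553, 275, 439]) cube([81, 1359, 16]);
translate([1691, 275, 439]) cube([81, 1359, 16]);
translate([1829, 275, 439]) cube([81, 1359, 16]);
translate([1967, 275, 439]) cube([81, 1359, 16]);
translate([2105, 275, 439]) cube([81, 1359, 16]);
translate([2243, 275, 439]) cube([81, 1359, 16]);


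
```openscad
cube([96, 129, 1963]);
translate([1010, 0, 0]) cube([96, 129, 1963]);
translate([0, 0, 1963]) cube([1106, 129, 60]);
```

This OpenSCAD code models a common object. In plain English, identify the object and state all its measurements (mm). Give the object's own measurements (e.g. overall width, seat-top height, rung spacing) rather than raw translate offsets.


A door frame. The clear opening is 914 mm wide and 1963 mm high. Two 96 mm wide jambs, 129 mm deep, stand either side of the opening from the floor to the top of the opening. A 60 mm thick head sits across the top of both jambs, spanning the full outside width of the frame.


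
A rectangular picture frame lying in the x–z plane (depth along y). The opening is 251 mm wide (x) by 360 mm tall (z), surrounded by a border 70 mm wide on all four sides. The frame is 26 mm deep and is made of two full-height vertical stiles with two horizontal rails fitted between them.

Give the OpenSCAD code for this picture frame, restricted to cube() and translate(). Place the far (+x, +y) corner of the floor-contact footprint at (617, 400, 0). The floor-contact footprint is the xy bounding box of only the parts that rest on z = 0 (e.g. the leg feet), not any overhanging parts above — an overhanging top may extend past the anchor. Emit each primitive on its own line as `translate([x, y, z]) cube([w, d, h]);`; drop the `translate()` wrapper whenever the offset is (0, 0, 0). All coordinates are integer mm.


translate([226, 374, 0]) cube([70, 26, 500]);
translate([547, 374, 0]) cube([70, 26, 500]);
translate([296, 374, 0]) cube([251, 26, 70]);
translate([296, 374, 430]) cube([251, 26, 70]);


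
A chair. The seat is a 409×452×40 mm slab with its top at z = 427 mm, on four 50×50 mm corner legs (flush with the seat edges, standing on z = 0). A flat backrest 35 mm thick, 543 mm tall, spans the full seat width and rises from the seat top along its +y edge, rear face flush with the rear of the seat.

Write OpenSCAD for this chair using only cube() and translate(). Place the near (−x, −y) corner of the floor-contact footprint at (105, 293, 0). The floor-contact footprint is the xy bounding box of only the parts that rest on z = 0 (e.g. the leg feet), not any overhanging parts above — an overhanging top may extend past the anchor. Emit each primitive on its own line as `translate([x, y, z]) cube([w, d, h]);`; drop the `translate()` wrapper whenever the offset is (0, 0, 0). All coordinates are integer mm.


// leg_h = 427 - 40 = 387
translate([105, 293, 387]) cube([409, 452, 40]);
translate([105, 293, 0]) cube([50, 50, 387]);
translate([464, 293, 0]) cube([50, 50, 387]);
translate([105, 695, 0]) cube([50, 50, 387]);
translate([464, 695, 0]) cube([50, 50, 387]);
translate([105, 710, 427]) cube([409, 35, 543]);


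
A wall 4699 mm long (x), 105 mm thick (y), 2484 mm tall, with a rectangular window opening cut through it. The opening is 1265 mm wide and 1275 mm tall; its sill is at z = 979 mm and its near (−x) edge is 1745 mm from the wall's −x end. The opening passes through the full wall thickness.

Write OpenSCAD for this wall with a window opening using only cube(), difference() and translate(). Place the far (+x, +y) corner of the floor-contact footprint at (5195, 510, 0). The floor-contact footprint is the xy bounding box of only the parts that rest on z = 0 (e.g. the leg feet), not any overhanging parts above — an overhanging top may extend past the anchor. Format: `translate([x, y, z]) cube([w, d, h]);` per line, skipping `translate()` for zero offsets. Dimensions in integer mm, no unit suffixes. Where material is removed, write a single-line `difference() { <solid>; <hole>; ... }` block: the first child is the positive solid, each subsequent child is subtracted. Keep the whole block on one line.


difference() { translate([496, 405, 0]) cube([4699, 105, 2484]); translate([2241, 405, 979]) cube([1265, 105, 1275]); }


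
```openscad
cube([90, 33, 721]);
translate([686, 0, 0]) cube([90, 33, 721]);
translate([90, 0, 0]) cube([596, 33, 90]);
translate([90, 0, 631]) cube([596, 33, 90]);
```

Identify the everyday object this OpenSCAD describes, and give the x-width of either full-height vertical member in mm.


A picture frame. The border width is 90 mm.

Four thin pieces enclosing a rectangular opening — a picture frame. The two full-height stiles are 721 mm tall; the top rail sits at z = 631 and is 90 mm tall, so the border above the opening is 721 − 631 = 90 mm, matching the stile x-width.


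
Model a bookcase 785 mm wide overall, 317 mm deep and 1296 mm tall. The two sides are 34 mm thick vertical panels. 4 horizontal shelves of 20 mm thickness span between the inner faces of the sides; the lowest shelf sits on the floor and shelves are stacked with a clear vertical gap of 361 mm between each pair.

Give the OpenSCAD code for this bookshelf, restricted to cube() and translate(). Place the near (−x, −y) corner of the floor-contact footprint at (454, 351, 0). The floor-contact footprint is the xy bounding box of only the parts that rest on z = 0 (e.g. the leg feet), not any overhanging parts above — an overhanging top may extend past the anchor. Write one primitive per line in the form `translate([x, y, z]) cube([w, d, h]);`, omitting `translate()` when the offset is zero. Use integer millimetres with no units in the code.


translate([454, 351, 0]) cube([34, 317, 1296]);
translate([1205, 351, 0]) cube([34, 317, 1296]);
translate([488, 351, 0]) cube([717, 317, 20]);
translate([488, 351, 381]) cube([717, 317, 20]);
translate([488, 351, 762]) cube([717, 317, 20]);
translate([488, 351, 1143]) cube([717, 317, 20]);


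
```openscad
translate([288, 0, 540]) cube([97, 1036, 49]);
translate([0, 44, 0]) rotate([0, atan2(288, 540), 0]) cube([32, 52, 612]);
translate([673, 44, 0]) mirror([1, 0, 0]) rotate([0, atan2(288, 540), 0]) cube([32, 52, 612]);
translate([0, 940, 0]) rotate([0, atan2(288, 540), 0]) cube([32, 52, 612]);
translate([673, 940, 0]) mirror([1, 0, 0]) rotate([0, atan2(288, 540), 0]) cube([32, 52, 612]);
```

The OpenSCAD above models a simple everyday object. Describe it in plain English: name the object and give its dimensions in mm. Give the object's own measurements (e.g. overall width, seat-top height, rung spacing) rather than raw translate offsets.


A sawhorse. A 97×1036×49 mm beam (x, y, z) sits on two A-frame leg pairs. Each pair is two raked legs of 32×52 mm section (52 mm along y) splaying symmetrically in x. Each leg rises 540 mm vertically over 288 mm of horizontal reach and is 612 mm long along its own axis. Every leg's outer bottom edge rests on the floor and its outer top edge meets a bottom edge of the beam — the left legs (tilting toward +x) meet the beam's −x bottom edge, the right legs (their mirror images, tilting toward −x) meet its +x bottom edge — so the leg tops tuck under the beam, the beam's underside is 540 mm above the floor, and the feet are 673 mm apart outside-to-outside with the beam centred between them. The two leg pairs are set in 44 mm from either end of the beam.


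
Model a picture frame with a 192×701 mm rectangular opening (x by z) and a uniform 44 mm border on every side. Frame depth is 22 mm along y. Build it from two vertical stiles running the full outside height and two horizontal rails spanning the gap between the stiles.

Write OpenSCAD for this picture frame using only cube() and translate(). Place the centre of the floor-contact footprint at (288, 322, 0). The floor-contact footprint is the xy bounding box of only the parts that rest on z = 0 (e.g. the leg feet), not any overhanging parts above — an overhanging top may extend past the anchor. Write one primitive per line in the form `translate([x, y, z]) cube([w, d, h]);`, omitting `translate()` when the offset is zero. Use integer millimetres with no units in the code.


translate([148, 311, 0]) cube([44, 22, 789]);
translate([384, 311, 0]) cube([44, 22, 789]);
translate([192, 311, 0]) cube([192, 22, 44]);
translate([192, 311, 745]) cube([192, 22, 44]);


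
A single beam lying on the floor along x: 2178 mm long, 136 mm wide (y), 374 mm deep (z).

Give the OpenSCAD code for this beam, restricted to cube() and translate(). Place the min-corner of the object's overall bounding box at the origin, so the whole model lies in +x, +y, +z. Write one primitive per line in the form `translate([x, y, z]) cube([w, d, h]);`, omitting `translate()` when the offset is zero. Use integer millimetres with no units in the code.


cube([2178, 136, 374]);


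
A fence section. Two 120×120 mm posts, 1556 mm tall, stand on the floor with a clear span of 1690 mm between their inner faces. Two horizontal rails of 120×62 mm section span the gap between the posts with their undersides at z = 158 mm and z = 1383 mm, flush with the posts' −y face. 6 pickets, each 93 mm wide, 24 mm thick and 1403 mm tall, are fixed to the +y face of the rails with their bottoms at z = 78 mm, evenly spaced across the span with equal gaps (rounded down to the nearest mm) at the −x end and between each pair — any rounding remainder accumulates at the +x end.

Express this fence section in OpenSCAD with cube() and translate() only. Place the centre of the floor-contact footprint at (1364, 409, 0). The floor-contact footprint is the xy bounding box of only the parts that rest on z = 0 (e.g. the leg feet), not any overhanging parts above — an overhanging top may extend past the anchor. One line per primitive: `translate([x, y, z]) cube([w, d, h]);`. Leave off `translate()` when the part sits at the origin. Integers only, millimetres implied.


translate([399, 349, 0]) cube([120, 120, 1556]);
translate([2209, 349, 0]) cube([120, 120, 1556]);
translate([519, 349, 158]) cube([1690, 120, 62]);
translate([519, 349, 1383]) cube([1690, 120, 62]);
translate([680, 469, 78]) cube([93, 24, 1403]);
translate([934, 469, 78]) cube([93, 24, 1403]);
translate([1188, 469, 78]) cube([93, 24, 1403]);
translate([1442, 469, 78]) cube([93, 24, 1403]);
translate([1696, 469, 78]) cube([93, 24, 1403]);
translate([1950, 469, 78]) cube([93, 24, 1403]);


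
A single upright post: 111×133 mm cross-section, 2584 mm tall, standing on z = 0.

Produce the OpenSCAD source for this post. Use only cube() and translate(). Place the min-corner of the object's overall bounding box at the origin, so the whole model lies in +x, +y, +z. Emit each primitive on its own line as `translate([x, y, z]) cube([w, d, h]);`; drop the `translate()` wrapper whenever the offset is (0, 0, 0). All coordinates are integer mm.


cube([111, 133, 2584]);


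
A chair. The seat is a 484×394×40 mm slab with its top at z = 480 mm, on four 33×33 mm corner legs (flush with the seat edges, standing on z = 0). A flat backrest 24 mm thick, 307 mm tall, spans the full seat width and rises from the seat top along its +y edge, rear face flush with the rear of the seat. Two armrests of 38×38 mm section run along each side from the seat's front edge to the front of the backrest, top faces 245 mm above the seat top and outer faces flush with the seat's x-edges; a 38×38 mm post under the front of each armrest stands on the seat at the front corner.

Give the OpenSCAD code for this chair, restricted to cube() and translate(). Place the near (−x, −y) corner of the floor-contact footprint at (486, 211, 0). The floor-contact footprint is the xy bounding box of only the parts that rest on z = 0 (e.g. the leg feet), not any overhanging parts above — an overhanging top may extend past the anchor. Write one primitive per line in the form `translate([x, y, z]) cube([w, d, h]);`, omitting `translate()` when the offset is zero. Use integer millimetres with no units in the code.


translate([486, 211, 440]) cube([484, 394, 40]);
translate([486, 211, 0]) cube([33, 33, 440]);
translate([937, 211, 0]) cube([33, 33, 440]);
translate([486, 572, 0]) cube([33, 33, 440]);
translate([937, 572, 0]) cube([33, 33, 440]);
translate([486, 581, 480]) cube([484, 24, 307]);
translate([486, 211, 687]) cube([38, 370, 38]);
translate([932, 211, 687]) cube([38, 370, 38]);
translate([486, 211, 480]) cube([38, 38, 207]);
translate([932, 211, 480]) cube([38, 38, 207]);


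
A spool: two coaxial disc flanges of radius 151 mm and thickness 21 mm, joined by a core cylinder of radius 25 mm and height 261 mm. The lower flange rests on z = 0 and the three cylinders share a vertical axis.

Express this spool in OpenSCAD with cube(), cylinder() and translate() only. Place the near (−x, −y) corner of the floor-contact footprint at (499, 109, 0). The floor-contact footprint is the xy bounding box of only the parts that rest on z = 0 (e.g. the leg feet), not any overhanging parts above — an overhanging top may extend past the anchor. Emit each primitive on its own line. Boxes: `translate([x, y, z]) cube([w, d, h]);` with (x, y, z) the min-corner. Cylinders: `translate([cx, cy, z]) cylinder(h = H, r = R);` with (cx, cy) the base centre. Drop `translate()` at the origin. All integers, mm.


translate([650, 260, 0]) cylinder(h = 21, r = 151);
translate([650, 260, 21]) cylinder(h = 261, r = 25);
translate([650, 260, 282]) cylinder(h = 21, r = 151);


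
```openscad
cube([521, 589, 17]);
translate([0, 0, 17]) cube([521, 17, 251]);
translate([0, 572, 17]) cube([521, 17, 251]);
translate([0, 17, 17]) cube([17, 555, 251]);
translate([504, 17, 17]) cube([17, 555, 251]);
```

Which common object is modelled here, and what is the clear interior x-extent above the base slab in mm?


An open box. The internal width is 487 mm.

A 521×589 base slab with four walls standing on it — an open box. The base is 521 mm wide and the walls are 17 mm thick, so the internal width is 521 − 2 × 17 = 487 mm.


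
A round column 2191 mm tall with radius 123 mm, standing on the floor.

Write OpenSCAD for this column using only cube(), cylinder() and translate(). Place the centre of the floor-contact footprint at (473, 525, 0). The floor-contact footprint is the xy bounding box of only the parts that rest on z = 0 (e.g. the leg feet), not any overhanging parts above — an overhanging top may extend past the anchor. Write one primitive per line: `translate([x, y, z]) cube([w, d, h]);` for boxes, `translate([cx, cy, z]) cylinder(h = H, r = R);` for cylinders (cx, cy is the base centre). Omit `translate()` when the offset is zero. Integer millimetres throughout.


translate([473, 525, 0]) cylinder(h = 2191, r = 123);


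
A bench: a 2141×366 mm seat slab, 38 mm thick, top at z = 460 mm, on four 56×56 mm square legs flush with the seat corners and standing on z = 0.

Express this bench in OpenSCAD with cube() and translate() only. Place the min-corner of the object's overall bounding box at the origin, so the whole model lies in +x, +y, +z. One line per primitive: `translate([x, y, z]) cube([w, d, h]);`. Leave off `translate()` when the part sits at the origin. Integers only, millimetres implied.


translate([0, 0, 422]) cube([2141, 366, 38]);
cube([56, 56, 422]);
translate([0, 310, 0]) cube([56, 56, 422]);
translate([2085, 0, 0]) cube([56, 56, 422]);
translate([2085, 310, 0]) cube([56, 56, 422]);


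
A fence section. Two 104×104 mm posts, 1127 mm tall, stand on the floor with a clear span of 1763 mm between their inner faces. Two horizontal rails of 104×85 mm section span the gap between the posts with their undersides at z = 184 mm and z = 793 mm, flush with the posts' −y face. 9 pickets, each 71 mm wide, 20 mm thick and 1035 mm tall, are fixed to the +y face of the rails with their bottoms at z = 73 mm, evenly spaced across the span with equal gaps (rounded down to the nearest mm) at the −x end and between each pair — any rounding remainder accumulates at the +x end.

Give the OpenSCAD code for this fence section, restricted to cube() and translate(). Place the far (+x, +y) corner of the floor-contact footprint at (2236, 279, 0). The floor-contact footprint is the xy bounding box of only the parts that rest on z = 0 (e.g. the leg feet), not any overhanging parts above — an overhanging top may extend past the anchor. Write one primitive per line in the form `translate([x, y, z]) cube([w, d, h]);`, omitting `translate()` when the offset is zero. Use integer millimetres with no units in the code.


translate([265, 175, 0]) cube([104, 104, 1127]);
translate([2132, 175, 0]) cube([104, 104, 1127]);
translate([369, 175, 184]) cube([1763, 104, 85]);
translate([369, 175, 793]) cube([1763, 104, 85]);
translate([481, 279, 73]) cube([71, 20, 1035]);
translate([664, 279, 73]) cube([71, 20, 1035]);
translate([847, 279, 73]) cube([71, 20, 1035]);
translate([1030, 279, 73]) cube([71, 20, 1035]);
translate([1213, 279, 73]) cube([71, 20, 1035]);
translate([1396, 279, 73]) cube([71, 20, 1035]);
translate([1579, 279, 73]) cube([71, 20, 1035]);
translate([1762, 279, 73]) cube([71, 20, 1035]);
translate([1945, 279, 73]) cube([71, 20, 1035]);


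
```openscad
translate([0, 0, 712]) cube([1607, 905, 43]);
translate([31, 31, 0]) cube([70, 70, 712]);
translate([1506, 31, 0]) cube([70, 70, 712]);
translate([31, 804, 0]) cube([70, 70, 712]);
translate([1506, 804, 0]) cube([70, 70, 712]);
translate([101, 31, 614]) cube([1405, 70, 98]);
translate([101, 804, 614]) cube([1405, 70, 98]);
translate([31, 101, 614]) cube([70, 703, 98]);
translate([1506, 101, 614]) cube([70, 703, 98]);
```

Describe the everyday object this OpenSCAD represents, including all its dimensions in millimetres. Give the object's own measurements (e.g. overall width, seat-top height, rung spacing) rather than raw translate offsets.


A rectangular dining table. The top is 1607×905×43 mm with its upper surface at z = 755 mm. It stands on four 70×70 mm square legs, each inset 31 mm from the nearest pair of top edges, running from the floor to the underside of the top. Four apron rails, 70 mm thick and 98 mm tall, run between adjacent legs with their top edges flush with the underside of the top and their outer faces flush with the legs' outer faces.


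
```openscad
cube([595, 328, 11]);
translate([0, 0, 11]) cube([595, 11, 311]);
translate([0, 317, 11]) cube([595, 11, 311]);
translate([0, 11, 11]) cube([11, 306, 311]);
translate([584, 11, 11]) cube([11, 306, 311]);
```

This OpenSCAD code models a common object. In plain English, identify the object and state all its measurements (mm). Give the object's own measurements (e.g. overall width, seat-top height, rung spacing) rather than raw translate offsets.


An open-topped rectangular box: outside dimensions 595×328×322 mm, with a uniform wall and base thickness of 11 mm. The base is a full 595×328 slab on the floor; four walls sit on top of the base. The front and back walls (the −y and +y sides) span the full width; the two side walls fit between them.


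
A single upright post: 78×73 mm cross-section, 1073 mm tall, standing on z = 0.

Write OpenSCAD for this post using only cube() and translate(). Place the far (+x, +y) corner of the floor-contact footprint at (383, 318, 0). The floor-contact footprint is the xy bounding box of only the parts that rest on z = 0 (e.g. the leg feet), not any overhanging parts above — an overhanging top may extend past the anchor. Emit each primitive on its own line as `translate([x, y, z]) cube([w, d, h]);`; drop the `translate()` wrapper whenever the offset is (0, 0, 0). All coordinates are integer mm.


translate([305, 245, 0]) cube([78, 73, 1073]);


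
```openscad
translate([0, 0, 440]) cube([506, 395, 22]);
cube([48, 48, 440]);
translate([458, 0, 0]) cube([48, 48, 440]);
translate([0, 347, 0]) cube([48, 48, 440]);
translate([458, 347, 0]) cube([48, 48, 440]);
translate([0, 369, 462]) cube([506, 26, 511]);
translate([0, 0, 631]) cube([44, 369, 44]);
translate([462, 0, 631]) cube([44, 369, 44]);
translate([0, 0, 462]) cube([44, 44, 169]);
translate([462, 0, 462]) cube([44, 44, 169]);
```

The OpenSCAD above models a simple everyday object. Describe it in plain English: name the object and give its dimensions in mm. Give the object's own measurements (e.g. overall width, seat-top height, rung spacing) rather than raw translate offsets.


A chair. The seat is a 506×395×22 mm slab with its top at z = 462 mm, on four 48×48 mm corner legs (flush with the seat edges, standing on z = 0). A flat backrest 26 mm thick, 511 mm tall, spans the full seat width and rises from the seat top along its +y edge, rear face flush with the rear of the seat. Two armrests of 44×44 mm section run along each side from the seat's front edge to the front of the backrest, top faces 213 mm above the seat top and outer faces flush with the seat's x-edges; a 44×44 mm post under the front of each armrest stands on the seat at the front corner.


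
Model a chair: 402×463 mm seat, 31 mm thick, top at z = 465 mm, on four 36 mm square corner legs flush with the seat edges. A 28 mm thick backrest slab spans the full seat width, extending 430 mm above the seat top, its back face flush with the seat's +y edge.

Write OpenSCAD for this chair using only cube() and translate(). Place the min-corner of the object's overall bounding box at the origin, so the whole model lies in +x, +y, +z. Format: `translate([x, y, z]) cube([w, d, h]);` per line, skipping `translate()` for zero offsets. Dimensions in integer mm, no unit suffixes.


translate([0, 0, 434]) cube([402, 463, 31]);
cube([36, 36, 434]);
translate([366, 0, 0]) cube([36, 36, 434]);
translate([0, 427, 0]) cube([36, 36, 434]);
translate([366, 427, 0]) cube([36, 36, 434]);
translate([0, 435, 465]) cube([402, 28, 430]);


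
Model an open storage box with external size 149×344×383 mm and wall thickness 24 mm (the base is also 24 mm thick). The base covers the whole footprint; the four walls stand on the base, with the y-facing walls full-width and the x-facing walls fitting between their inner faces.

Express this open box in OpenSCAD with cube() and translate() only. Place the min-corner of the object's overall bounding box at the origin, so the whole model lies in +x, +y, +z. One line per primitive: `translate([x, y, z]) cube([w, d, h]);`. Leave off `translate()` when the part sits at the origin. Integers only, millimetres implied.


cube([149, 344, 24]);
translate([0, 0, 24]) cube([149, 24, 359]);
translate([0, 320, 24]) cube([149, 24, 359]);
translate([0, 24, 24]) cube([24, 296, 359]);
translate([125, 24, 24]) cube([24, 296, 359]);


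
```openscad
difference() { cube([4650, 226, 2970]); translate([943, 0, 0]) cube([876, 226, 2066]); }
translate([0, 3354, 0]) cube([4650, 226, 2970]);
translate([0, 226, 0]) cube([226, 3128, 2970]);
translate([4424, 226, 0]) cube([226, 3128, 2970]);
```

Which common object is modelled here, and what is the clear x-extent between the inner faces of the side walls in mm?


A single room. The interior width is 4198 mm.

Four walls enclosing a rectangle with a door in the front wall — a room. Outside width 4650 minus two 226 mm walls gives 4198 mm.


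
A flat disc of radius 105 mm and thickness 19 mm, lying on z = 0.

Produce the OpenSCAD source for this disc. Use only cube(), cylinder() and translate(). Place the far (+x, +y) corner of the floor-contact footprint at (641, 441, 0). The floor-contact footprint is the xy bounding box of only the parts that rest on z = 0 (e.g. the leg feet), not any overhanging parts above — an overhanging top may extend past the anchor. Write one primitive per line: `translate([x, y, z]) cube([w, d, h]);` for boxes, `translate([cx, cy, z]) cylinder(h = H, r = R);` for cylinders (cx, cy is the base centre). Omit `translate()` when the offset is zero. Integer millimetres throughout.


translate([536, 336, 0]) cylinder(h = 19, r = 105);


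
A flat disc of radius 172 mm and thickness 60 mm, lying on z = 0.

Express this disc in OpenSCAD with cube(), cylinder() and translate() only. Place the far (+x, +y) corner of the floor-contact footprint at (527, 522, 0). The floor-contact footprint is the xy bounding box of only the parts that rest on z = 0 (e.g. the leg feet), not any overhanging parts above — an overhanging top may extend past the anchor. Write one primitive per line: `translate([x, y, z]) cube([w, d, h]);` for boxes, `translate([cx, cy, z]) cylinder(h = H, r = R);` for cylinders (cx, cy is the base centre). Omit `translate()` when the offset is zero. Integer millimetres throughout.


translate([355, 350, 0]) cylinder(h = 60, r = 172);


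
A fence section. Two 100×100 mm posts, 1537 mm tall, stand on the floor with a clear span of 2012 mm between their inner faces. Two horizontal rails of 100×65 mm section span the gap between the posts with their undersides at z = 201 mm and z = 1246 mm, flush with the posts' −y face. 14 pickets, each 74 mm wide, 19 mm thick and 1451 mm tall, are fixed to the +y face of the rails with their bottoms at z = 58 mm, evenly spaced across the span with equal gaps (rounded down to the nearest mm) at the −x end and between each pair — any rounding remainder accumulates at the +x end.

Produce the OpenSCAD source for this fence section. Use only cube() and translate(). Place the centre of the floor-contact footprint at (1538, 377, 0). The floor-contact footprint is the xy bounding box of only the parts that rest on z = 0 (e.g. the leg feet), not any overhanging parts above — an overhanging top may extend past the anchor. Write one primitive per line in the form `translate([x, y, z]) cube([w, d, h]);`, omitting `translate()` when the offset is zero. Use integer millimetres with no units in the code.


translate([432, 327, 0]) cube([100, 100, 1537]);
translate([2544, 327, 0]) cube([100, 100, 1537]);
translate([532, 327, 201]) cube([2012, 100, 65]);
translate([532, 327, 1246]) cube([2012, 100, 65]);
translate([597, 427, 58]) cube([74, 19, 1451]);
translate([736, 427, 58]) cube([74, 19, 1451]);
translate([875, 427, 58]) cube([74, 19, 1451]);
translate([1014, 427, 58]) cube([74, 19, 1451]);
translate([1153, 427, 58]) cube([74, 19, 1451]);
translate([1292, 427, 58]) cube([74, 19, 1451]);
translate([1431, 427, 58]) cube([74, 19, 1451]);
translate([1570, 427, 58]) cube([74, 19, 1451]);
translate([1709, 427, 58]) cube([74, 19, 1451]);
translate([1848, 427, 58]) cube([74, 19, 1451]);
translate([1987, 427, 58]) cube([74, 19, 1451]);
translate([2126, 427, 58]) cube([74, 19, 1451]);
translate([2265, 427, 58]) cube([74, 19, 1451]);
translate([2404, 427, 58]) cube([74, 19, 1451]);


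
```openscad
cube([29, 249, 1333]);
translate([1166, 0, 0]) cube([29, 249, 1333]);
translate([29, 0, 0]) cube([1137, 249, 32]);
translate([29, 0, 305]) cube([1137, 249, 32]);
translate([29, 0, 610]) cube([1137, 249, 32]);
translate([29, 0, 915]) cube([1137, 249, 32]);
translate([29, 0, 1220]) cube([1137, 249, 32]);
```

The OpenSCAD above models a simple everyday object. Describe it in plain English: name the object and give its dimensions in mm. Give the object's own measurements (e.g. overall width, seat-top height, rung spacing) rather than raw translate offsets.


An open bookshelf. Two side panels, each 29 mm thick, 249 mm deep and 1333 mm tall, stand 1195 mm apart (outside-to-outside). Between them sit 5 shelves, each 32 mm thick and 249 mm deep, spanning the full gap between the sides. The bottom shelf rests on the floor (its underside at z = 0) and the clear gap between one shelf's top and the next shelf's underside is 273 mm.


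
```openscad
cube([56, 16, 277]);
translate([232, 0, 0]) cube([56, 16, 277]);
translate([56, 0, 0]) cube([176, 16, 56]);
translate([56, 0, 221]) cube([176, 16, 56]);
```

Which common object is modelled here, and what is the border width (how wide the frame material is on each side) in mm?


A picture frame. The border width is 56 mm.

Four thin pieces enclosing a rectangular opening — a picture frame. The two full-height stiles are 277 mm tall; the top rail sits at z = 221 and is 56 mm tall, so the border above the opening is 277 − 221 = 56 mm, matching the stile x-width.


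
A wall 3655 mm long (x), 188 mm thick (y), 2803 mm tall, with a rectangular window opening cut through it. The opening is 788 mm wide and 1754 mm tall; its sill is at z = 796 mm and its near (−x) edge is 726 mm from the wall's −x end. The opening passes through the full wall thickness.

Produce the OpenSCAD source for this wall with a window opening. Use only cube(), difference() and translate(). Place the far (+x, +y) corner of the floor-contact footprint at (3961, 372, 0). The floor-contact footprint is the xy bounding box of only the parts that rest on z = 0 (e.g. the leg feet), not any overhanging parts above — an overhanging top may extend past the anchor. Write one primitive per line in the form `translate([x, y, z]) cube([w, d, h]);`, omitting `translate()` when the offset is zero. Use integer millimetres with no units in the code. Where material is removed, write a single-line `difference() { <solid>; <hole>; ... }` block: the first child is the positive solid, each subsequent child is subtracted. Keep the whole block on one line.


difference() { translate([306, 184, 0]) cube([3655, 188, 2803]); translate([1032, 184, 796]) cube([788, 188, 1754]); }


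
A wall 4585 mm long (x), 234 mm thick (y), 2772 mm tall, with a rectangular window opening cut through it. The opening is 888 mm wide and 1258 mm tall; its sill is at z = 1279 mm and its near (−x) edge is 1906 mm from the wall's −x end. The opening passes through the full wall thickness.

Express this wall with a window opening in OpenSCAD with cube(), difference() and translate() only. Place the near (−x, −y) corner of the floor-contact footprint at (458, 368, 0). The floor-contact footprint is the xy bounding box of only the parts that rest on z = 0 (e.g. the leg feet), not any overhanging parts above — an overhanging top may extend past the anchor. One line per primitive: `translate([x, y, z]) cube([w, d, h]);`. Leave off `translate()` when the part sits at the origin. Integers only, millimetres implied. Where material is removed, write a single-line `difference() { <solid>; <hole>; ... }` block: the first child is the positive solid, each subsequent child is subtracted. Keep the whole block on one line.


difference() { translate([458, 368, 0]) cube([4585, 234, 2772]); translate([2364, 368, 1279]) cube([888, 234, 1258]); }
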